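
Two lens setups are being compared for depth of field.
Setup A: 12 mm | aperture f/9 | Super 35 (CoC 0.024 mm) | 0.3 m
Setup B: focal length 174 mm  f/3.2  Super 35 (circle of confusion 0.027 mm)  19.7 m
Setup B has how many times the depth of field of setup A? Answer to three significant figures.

Setup A: H = 12²/(9×0.024) + 12 ≈ 678.7 mm; DoF = Df − Dn = 528.17 − 209.50 ≈ 318.67 mm.
Setup B: H = 174²/(3.2×0.027) + 174 ≈ 350590.7 mm; DoF = Df − Dn = 20862.5 − 18660.2 ≈ 2202.3 mm.
Ratio = 2202.3 / 318.67 ≈ 6.91.

6.91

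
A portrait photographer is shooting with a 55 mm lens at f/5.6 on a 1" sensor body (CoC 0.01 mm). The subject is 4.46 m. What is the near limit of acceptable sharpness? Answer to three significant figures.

Hyperfocal distance H = f²/(N·c) + f = 55²/(5.6 × 0.01) + 55 = 3025/0.056 + 55 ≈ 54072.9 mm ≈ 54.07 m.
Near limit Dn = s·(H − f)/(H + s − 2f) = 4460 × (54072.9 − 55) / (54072.9 + 4460 − 2 × 55) = 4460 × 54017.9 / 58422.9 ≈ 4123.7 mm ≈ 4.12 m.

4.12 m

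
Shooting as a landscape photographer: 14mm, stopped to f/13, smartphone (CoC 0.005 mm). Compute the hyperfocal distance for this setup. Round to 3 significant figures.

3.03 m

Hyperfocal distance H = f²/(N·c) + f = 14²/(13 × 0.005) + 14 = 196/0.065 + 14 ≈ 3029.4 mm ≈ 3.03 m.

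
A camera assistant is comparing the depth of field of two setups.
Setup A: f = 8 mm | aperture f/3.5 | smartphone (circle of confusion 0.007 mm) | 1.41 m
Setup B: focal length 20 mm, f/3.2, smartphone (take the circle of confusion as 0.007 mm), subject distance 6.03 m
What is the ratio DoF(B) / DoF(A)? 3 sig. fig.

2.15

Setup A: H = 8²/(3.5×0.007) + 8 ≈ 2620.2 mm; DoF = Df − Dn = 3043.4 − 917.5 ≈ 2125.9 mm.
Setup B: H = 20²/(3.2×0.007) + 20 ≈ 17877.1 mm; DoF = Df − Dn = 9089.0 − 4511.6 ≈ 4577.4 mm.
Ratio = 4577.4 / 2125.9 ≈ 2.15.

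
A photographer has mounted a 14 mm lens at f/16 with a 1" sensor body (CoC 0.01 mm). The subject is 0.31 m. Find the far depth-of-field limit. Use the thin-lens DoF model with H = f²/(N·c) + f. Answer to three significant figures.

409 mm

Hyperfocal distance H = f²/(N·c) + f = 14²/(16 × 0.01) + 14 = 196/0.16 + 14 ≈ 1239.0 mm ≈ 1.239 m.
Far limit Df = s·(H − f)/(H − s) = 310 × (1239.0 − 14) / (1239.0 − 310) = 310 × 1225.0 / 929.0 ≈ 408.77 mm.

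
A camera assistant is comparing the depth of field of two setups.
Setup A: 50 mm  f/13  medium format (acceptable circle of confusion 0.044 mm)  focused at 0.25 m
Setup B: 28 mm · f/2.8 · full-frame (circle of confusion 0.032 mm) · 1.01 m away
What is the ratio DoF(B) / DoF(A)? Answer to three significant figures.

Setup A: H = 50²/(13×0.044) + 50 ≈ 4420.6 mm; DoF = Df − Dn = 261.989 − 239.061 ≈ 22.928 mm.
Setup B: H = 28²/(2.8×0.032) + 28 ≈ 8778.0 mm; DoF = Df − Dn = 1137.68 − 908.09 ≈ 229.59 mm.
Ratio = 229.59 / 22.928 ≈ 10.0.

10.0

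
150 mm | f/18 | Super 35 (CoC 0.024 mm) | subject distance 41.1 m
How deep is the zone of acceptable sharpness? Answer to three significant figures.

Hyperfocal distance H = f²/(N·c) + f = 150²/(18 × 0.024) + 150 = 22500/0.432 + 150 ≈ 52233.3 mm ≈ 52.23 m.
Near limit Dn = s·(H − f)/(H + s − 2f) = 41100 × (52233.3 − 150) / (52233.3 + 41100 − 2 × 150) = 41100 × 52083.3 / 93033.3 ≈ 23009 mm.
Far limit Df = s·(H − f)/(H − s) = 41100 × (52233.3 − 150) / (52233.3 − 41100) = 41100 × 52083.3 / 11133.3 ≈ 192272 mm.
Depth of field = Df − Dn = 192272 − 23009 ≈ 169263 mm ≈ 169 m.

169 m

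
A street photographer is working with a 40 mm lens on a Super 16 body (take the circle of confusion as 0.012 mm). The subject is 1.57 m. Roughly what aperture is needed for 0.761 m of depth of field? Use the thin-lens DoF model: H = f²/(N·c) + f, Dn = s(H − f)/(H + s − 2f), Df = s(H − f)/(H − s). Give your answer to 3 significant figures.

Write h = H − f = f²/(N·c). The thin-lens limits are Dn = s·h/(h + (s−f)) and Df = s·h/(h − (s−f)), so DoF = Df − Dn = 2·s·(s−f)·h / (h² − (s−f)²).
That is a quadratic in h: DoF·h² − 2·s·(s−f)·h − DoF·(s−f)² = 0 ⇒ h = (s−f)·(s + √(s² + DoF²)) / DoF = 1530 × (1570 + √(1570² + 761²)) / 761 = 1530 × (1570 + 1744.71) / 761 ≈ 6664.3 mm.
Then N = f²/(c·h) = 40² / (0.012 × 6664.3) = 1600 / 79.971 ≈ 20.

f/20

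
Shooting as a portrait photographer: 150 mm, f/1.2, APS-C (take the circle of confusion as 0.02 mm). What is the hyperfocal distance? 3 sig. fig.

Hyperfocal distance H = f²/(N·c) + f = 150²/(1.2 × 0.02) + 150 = 22500/0.024 + 150 ≈ 937650.0 mm ≈ 938 m.

938 m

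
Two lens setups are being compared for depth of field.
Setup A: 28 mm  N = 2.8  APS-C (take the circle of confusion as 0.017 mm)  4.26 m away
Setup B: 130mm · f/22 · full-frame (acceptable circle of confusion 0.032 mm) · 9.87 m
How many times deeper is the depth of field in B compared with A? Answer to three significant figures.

Setup A: H = 28²/(2.8×0.017) + 28 ≈ 16498.6 mm; DoF = Df − Dn = 5733.1 − 3389.2 ≈ 2343.9 mm.
Setup B: H = 130²/(22×0.032) + 130 ≈ 24135.7 mm; DoF = Df − Dn = 16608.8 − 7021.2 ≈ 9587.6 mm.
Ratio = 9587.6 / 2343.9 ≈ 4.09.

4.09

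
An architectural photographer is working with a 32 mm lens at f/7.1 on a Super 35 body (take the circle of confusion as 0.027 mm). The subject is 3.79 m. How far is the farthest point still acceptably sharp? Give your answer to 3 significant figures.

Hyperfocal distance H = f²/(N·c) + f = 32²/(7.1 × 0.027) + 32 = 1024/0.1917 + 32 ≈ 5373.7 mm ≈ 5.374 m.
Far limit Df = s·(H − f)/(H − s) = 3790 × (5373.7 − 32) / (5373.7 − 3790) = 3790 × 5341.7 / 1583.7 ≈ 12783 mm ≈ 12.8 m.

12.8 m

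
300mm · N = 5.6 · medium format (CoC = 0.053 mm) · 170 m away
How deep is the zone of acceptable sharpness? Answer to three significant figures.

Hyperfocal distance H = f²/(N·c) + f = 300²/(5.6 × 0.053) + 300 = 90000/0.2968 + 300 ≈ 303534.5 mm ≈ 303.5 m.
Near limit Dn = s·(H − f)/(H + s − 2f) = 170000 × (303534.5 − 300) / (303534.5 + 170000 − 2 × 300) = 170000 × 303234.5 / 472934.5 ≈ 109000 mm.
Far limit Df = s·(H − f)/(H − s) = 170000 × (303534.5 − 300) / (303534.5 − 170000) = 170000 × 303234.5 / 133534.5 ≈ 386042 mm.
Depth of field = Df − Dn = 386042 − 109000 ≈ 277042 mm ≈ 277 m.

277 m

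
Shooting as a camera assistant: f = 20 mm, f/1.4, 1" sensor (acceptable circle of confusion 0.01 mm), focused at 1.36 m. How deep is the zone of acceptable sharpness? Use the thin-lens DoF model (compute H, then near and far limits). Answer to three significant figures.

128 mm

Hyperfocal distance H = f²/(N·c) + f = 20²/(1.4 × 0.01) + 20 = 400/0.014 + 20 ≈ 28591.4 mm ≈ 28.59 m.
Near limit Dn = s·(H − f)/(H + s − 2f) = 1360 × (28591.4 − 20) / (28591.4 + 1360 − 2 × 20) = 1360 × 28571.4 / 29911.4 ≈ 1299.07 mm.
Far limit Df = s·(H − f)/(H − s) = 1360 × (28591.4 − 20) / (28591.4 − 1360) = 1360 × 28571.4 / 27231.4 ≈ 1426.92 mm.
Depth of field = Df − Dn = 1426.92 − 1299.07 ≈ 127.85 mm.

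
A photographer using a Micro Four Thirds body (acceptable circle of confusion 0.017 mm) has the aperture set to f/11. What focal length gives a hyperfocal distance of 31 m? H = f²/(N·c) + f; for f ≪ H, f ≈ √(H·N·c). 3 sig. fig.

76.0 mm

From H = f²/(N·c) + f, with f ≪ H: f ≈ √(H·N·c) = √(31000 × 11 × 0.017) = √5797.0 ≈ 76.14 mm.
Exact: f² + N·c·f − N·c·H = 0 ⇒ f = (−N·c + √((N·c)² + 4·N·c·H))/2 = (−0.187 + √23188)/2 ≈ 76.045 mm ≈ 76.0 mm.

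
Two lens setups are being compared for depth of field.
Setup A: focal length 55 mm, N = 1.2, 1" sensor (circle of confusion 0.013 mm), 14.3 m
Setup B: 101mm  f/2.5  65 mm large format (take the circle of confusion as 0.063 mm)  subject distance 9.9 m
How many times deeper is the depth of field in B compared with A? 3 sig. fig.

Setup A: H = 55²/(1.2×0.013) + 55 ≈ 193965.3 mm; DoF = Df − Dn = 15433.8 − 13321.4 ≈ 2112.4 mm.
Setup B: H = 101²/(2.5×0.063) + 101 ≈ 64869.3 mm; DoF = Df − Dn = 11664.8 − 8599.0 ≈ 3065.8 mm.
Ratio = 3065.8 / 2112.4 ≈ 1.45.

1.45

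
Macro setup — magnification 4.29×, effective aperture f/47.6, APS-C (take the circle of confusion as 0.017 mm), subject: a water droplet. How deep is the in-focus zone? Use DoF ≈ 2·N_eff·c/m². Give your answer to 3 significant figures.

At magnification m, DoF ≈ 2·N_eff·c/m² = 2 × 47.6 × 0.017 / 4.29² = 1.618 / 18.4 ≈ 0.0879 mm.

0.0879 mm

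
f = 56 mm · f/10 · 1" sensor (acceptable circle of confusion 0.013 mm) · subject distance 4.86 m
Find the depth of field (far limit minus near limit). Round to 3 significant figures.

Hyperfocal distance H = f²/(N·c) + f = 56²/(10 × 0.013) + 56 = 3136/0.13 + 56 ≈ 24179.1 mm ≈ 24.18 m.
Near limit Dn = s·(H − f)/(H + s − 2f) = 4860 × (24179.1 − 56) / (24179.1 + 4860 − 2 × 56) = 4860 × 24123.1 / 28927.1 ≈ 4052.9 mm.
Far limit Df = s·(H − f)/(H − s) = 4860 × (24179.1 − 56) / (24179.1 − 4860) = 4860 × 24123.1 / 19319.1 ≈ 6068.5 mm.
Depth of field = Df − Dn = 6068.5 − 4052.9 ≈ 2015.6 mm ≈ 2.02 m.

2.02 m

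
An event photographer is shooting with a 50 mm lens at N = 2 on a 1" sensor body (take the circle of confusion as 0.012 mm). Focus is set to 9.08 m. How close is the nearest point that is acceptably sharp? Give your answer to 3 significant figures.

Hyperfocal distance H = f²/(N·c) + f = 50²/(2 × 0.012) + 50 = 2500/0.024 + 50 ≈ 104216.7 mm ≈ 104.2 m.
Near limit Dn = s·(H − f)/(H + s − 2f) = 9080 × (104216.7 − 50) / (104216.7 + 9080 − 2 × 50) = 9080 × 104166.7 / 113196.7 ≈ 8355.7 mm ≈ 8.36 m.

8.36 m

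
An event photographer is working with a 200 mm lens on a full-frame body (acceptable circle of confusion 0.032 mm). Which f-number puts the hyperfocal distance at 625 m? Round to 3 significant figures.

f/2.00

Rearrange H = f²/(N·c) + f for N: N = f² / ((H − f)·c).
N = 200² / ((625000 − 200) × 0.032) = 40000 / 19994 ≈ 2.00.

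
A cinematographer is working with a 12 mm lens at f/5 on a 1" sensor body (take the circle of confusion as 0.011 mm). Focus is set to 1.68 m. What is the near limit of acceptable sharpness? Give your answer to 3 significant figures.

1.03 m

Hyperfocal distance H = f²/(N·c) + f = 12²/(5 × 0.011) + 12 = 144/0.055 + 12 ≈ 2630.2 mm ≈ 2.630 m.
Near limit Dn = s·(H − f)/(H + s − 2f) = 1680 × (2630.2 − 12) / (2630.2 + 1680 − 2 × 12) = 1680 × 2618.2 / 4286.2 ≈ 1026.2 mm ≈ 1.03 m.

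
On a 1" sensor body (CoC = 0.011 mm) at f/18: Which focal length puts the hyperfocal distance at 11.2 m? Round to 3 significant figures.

47.0 mm

From H = f²/(N·c) + f, with f ≪ H: f ≈ √(H·N·c) = √(11200 × 18 × 0.011) = √2217.6 ≈ 47.09 mm.
Exact: f² + N·c·f − N·c·H = 0 ⇒ f = (−N·c + √((N·c)² + 4·N·c·H))/2 = (−0.198 + √8870.4)/2 ≈ 46.993 mm ≈ 47.0 mm.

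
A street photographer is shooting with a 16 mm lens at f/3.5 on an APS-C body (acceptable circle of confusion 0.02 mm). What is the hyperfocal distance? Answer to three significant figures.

Hyperfocal distance H = f²/(N·c) + f = 16²/(3.5 × 0.02) + 16 = 256/0.07 + 16 ≈ 3673.1 mm ≈ 3.67 m.

3.67 m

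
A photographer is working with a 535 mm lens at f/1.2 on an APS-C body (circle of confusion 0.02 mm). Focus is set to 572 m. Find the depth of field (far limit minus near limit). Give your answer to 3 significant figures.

54.9 m

Hyperfocal distance H = f²/(N·c) + f = 535²/(1.2 × 0.02) + 535 = 286225/0.024 + 535 ≈ 11926576.7 mm ≈ 11927 m.
Near limit Dn = s·(H − f)/(H + s − 2f) = 572000 × (11926576.7 − 535) / (11926576.7 + 572000 − 2 × 535) = 572000 × 11926041.7 / 12497506.7 ≈ 545845 mm.
Far limit Df = s·(H − f)/(H − s) = 572000 × (11926576.7 − 535) / (11926576.7 − 572000) = 572000 × 11926041.7 / 11354576.7 ≈ 600788 mm.
Depth of field = Df − Dn = 600788 − 545845 ≈ 54943 mm ≈ 54.9 m.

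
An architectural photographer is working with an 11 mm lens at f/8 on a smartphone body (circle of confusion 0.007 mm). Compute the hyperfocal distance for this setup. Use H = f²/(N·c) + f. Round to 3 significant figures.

2.17 m

Hyperfocal distance H = f²/(N·c) + f = 11²/(8 × 0.007) + 11 = 121/0.056 + 11 ≈ 2171.7 mm ≈ 2.17 m.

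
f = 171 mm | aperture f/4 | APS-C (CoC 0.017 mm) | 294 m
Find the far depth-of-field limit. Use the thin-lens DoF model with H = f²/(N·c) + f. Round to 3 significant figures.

928 m

Hyperfocal distance H = f²/(N·c) + f = 171²/(4 × 0.017) + 171 = 29241/0.068 + 171 ≈ 430185.7 mm ≈ 430.2 m.
Far limit Df = s·(H − f)/(H − s) = 294000 × (430185.7 − 171) / (430185.7 − 294000) = 294000 × 430014.7 / 136185.7 ≈ 928323 mm ≈ 928 m.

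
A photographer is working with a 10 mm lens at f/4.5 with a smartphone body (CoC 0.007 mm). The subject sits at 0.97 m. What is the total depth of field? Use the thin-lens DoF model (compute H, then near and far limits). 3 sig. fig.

Hyperfocal distance H = f²/(N·c) + f = 10²/(4.5 × 0.007) + 10 = 100/0.0315 + 10 ≈ 3184.6 mm ≈ 3.185 m.
Near limit Dn = s·(H − f)/(H + s − 2f) = 970 × (3184.6 − 10) / (3184.6 + 970 − 2 × 10) = 970 × 3174.6 / 4134.6 ≈ 744.78 mm.
Far limit Df = s·(H − f)/(H − s) = 970 × (3184.6 − 10) / (3184.6 − 970) = 970 × 3174.6 / 2214.6 ≈ 1390.48 mm.
Depth of field = Df − Dn = 1390.48 − 744.78 ≈ 645.70 mm ≈ 0.646 m.

0.646 m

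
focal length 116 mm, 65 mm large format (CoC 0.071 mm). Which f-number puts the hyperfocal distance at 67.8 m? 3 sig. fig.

f/2.80

Rearrange H = f²/(N·c) + f for N: N = f² / ((H − f)·c).
N = 116² / ((67800 − 116) × 0.071) = 13456 / 4806 ≈ 2.80.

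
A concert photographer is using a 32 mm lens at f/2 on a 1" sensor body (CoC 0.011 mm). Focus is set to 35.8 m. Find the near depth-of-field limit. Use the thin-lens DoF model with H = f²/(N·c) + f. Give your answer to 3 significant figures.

Hyperfocal distance H = f²/(N·c) + f = 32²/(2 × 0.011) + 32 = 1024/0.022 + 32 ≈ 46577.5 mm ≈ 46.58 m.
Near limit Dn = s·(H − f)/(H + s − 2f) = 35800 × (46577.5 − 32) / (46577.5 + 35800 − 2 × 32) = 35800 × 46545.5 / 82313.5 ≈ 20244 mm ≈ 20.2 m.

20.2 m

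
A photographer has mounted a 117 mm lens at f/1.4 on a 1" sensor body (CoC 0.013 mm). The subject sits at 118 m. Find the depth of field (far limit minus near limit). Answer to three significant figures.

Hyperfocal distance H = f²/(N·c) + f = 117²/(1.4 × 0.013) + 117 = 13689/0.0182 + 117 ≈ 752259.9 mm ≈ 752.3 m.
Near limit Dn = s·(H − f)/(H + s − 2f) = 118000 × (752259.9 − 117) / (752259.9 + 118000 − 2 × 117) = 118000 × 752142.9 / 870025.9 ≈ 102012 mm.
Far limit Df = s·(H − f)/(H − s) = 118000 × (752259.9 − 117) / (752259.9 − 118000) = 118000 × 752142.9 / 634259.9 ≈ 139931 mm.
Depth of field = Df − Dn = 139931 − 102012 ≈ 37919 mm ≈ 37.9 m.

37.9 m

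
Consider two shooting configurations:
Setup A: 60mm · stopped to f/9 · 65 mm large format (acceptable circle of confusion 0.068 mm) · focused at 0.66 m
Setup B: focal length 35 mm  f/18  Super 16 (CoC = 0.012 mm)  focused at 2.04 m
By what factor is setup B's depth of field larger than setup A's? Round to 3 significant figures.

12.1

Setup A: H = 60²/(9×0.068) + 60 ≈ 5942.4 mm; DoF = Df − Dn = 734.97 − 598.91 ≈ 136.06 mm.
Setup B: H = 35²/(18×0.012) + 35 ≈ 5706.3 mm; DoF = Df − Dn = 3155.6 − 1507.2 ≈ 1648.4 mm.
Ratio = 1648.4 / 136.06 ≈ 12.1.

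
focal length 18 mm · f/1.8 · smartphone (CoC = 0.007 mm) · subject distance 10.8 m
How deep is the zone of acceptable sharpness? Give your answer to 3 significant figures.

Hyperfocal distance H = f²/(N·c) + f = 18²/(1.8 × 0.007) + 18 = 324/0.0126 + 18 ≈ 25732.3 mm ≈ 25.73 m.
Near limit Dn = s·(H − f)/(H + s − 2f) = 10800 × (25732.3 − 18) / (25732.3 + 10800 − 2 × 18) = 10800 × 25714.3 / 36496.3 ≈ 7609 mm.
Far limit Df = s·(H − f)/(H − s) = 10800 × (25732.3 − 18) / (25732.3 − 10800) = 10800 × 25714.3 / 14932.3 ≈ 18598 mm.
Depth of field = Df − Dn = 18598 − 7609 ≈ 10989 mm ≈ 11.0 m.

11.0 m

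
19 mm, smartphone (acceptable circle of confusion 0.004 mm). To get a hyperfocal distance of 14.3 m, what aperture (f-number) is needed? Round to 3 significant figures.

f/6.32

Rearrange H = f²/(N·c) + f for N: N = f² / ((H − f)·c).
N = 19² / ((14300 − 19) × 0.004) = 361 / 57.12 ≈ 6.32.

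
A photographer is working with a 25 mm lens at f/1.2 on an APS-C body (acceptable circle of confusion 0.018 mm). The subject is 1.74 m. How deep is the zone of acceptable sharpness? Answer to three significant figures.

Hyperfocal distance H = f²/(N·c) + f = 25²/(1.2 × 0.018) + 25 = 625/0.0216 + 25 ≈ 28960.2 mm ≈ 28.96 m.
Near limit Dn = s·(H − f)/(H + s − 2f) = 1740 × (28960.2 − 25) / (28960.2 + 1740 − 2 × 25) = 1740 × 28935.2 / 30650.2 ≈ 1642.64 mm.
Far limit Df = s·(H − f)/(H − s) = 1740 × (28960.2 − 25) / (28960.2 − 1740) = 1740 × 28935.2 / 27220.2 ≈ 1849.63 mm.
Depth of field = Df − Dn = 1849.63 − 1642.64 ≈ 206.99 mm.

207 mm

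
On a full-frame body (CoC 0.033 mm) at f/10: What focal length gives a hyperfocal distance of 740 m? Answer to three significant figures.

494 mm

From H = f²/(N·c) + f, with f ≪ H: f ≈ √(H·N·c) = √(740000 × 10 × 0.033) = √244200 ≈ 494.2 mm.
The +f correction barely moves this — solving exactly, f² + N·c·f − N·c·H = 0 ⇒ f = (−N·c + √((N·c)² + 4·N·c·H))/2 = (−0.33 + √976800)/2 ≈ 494.00 mm, so f ≈ 494 mm.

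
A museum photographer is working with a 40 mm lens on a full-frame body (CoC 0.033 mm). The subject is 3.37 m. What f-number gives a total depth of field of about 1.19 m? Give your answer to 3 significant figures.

f/2.50

Write h = H − f = f²/(N·c). The thin-lens limits are Dn = s·h/(h + (s−f)) and Df = s·h/(h − (s−f)), so DoF = Df − Dn = 2·s·(s−f)·h / (h² − (s−f)²).
That is a quadratic in h: DoF·h² − 2·s·(s−f)·h − DoF·(s−f)² = 0 ⇒ h = (s−f)·(s + √(s² + DoF²)) / DoF = 3330 × (3370 + √(3370² + 1190²)) / 1190 = 3330 × (3370 + 3573.93) / 1190 ≈ 19431 mm.
Then N = f²/(c·h) = 40² / (0.033 × 19431) = 1600 / 641.23 ≈ 2.50.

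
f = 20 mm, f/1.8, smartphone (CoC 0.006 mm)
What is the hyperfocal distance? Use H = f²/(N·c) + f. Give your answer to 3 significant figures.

37.1 m

Hyperfocal distance H = f²/(N·c) + f = 20²/(1.8 × 0.006) + 20 = 400/0.0108 + 20 ≈ 37057.0 mm ≈ 37.1 m.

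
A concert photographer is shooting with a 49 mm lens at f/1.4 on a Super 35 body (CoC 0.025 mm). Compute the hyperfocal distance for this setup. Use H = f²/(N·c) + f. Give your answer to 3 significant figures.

Hyperfocal distance H = f²/(N·c) + f = 49²/(1.4 × 0.025) + 49 = 2401/0.035 + 49 ≈ 68649.0 mm ≈ 68.6 m.

68.6 m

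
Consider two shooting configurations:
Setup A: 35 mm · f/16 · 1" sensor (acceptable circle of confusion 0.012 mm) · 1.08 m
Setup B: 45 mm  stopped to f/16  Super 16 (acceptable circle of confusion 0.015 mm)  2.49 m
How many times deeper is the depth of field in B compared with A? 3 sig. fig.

4.33

Setup A: H = 35²/(16×0.012) + 35 ≈ 6415.2 mm; DoF = Df − Dn = 1291.54 − 928.00 ≈ 363.54 mm.
Setup B: H = 45²/(16×0.015) + 45 ≈ 8482.5 mm; DoF = Df − Dn = 3505.9 − 1930.6 ≈ 1575.3 mm.
Ratio = 1575.3 / 363.54 ≈ 4.33.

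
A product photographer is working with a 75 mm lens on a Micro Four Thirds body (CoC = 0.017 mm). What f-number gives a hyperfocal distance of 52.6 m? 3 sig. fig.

f/6.30

Rearrange H = f²/(N·c) + f for N: N = f² / ((H − f)·c).
N = 75² / ((52600 − 75) × 0.017) = 5625 / 892.9 ≈ 6.30.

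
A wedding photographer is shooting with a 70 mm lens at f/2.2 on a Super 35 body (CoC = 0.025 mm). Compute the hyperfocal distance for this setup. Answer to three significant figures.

Hyperfocal distance H = f²/(N·c) + f = 70²/(2.2 × 0.025) + 70 = 4900/0.055 + 70 ≈ 89160.9 mm ≈ 89.2 m.

89.2 m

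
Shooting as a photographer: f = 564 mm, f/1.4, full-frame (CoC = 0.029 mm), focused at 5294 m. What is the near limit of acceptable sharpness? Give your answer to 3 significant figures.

3160 m

Hyperfocal distance H = f²/(N·c) + f = 564²/(1.4 × 0.029) + 564 = 318096/0.0406 + 564 ≈ 7835440.8 mm ≈ 7835 m.
Near limit Dn = s·(H − f)/(H + s − 2f) = 5294000 × (7835440.8 − 564) / (7835440.8 + 5294000 − 2 × 564) = 5294000 × 7834876.8 / 13128312.8 ≈ 3159419 mm ≈ 3160 m.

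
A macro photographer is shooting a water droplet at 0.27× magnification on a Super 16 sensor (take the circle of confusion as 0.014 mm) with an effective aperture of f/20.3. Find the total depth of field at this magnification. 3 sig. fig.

At magnification m, DoF ≈ 2·N_eff·c/m² = 2 × 20.3 × 0.014 / 0.27² = 0.5684 / 0.0729 ≈ 7.8 mm.

7.80 mm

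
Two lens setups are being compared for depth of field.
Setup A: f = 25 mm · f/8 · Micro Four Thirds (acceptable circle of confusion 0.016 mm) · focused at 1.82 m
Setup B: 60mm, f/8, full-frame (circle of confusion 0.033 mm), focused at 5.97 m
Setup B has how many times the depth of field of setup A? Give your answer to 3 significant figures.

4.12

Setup A: H = 25²/(8×0.016) + 25 ≈ 4907.8 mm; DoF = Df − Dn = 2878.0 − 1330.8 ≈ 1547.2 mm.
Setup B: H = 60²/(8×0.033) + 60 ≈ 13696.4 mm; DoF = Df − Dn = 10536.5 − 4164.9 ≈ 6371.6 mm.
Ratio = 6371.6 / 1547.2 ≈ 4.12.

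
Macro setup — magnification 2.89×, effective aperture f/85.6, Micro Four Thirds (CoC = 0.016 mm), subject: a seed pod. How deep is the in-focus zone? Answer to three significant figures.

At magnification m, DoF ≈ 2·N_eff·c/m² = 2 × 85.6 × 0.016 / 2.89² = 2.739 / 8.352 ≈ 0.328 mm.

0.328 mm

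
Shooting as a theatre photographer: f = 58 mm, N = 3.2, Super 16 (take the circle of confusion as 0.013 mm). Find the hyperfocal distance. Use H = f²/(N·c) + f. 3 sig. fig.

Hyperfocal distance H = f²/(N·c) + f = 58²/(3.2 × 0.013) + 58 = 3364/0.0416 + 58 ≈ 80923.4 mm ≈ 80.9 m.

80.9 m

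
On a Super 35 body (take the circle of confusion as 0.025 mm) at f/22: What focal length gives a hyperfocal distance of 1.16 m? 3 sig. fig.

From H = f²/(N·c) + f, with f ≪ H: f ≈ √(H·N·c) = √(1160 × 22 × 0.025) = √638.00 ≈ 25.26 mm.
Exact: f² + N·c·f − N·c·H = 0 ⇒ f = (−N·c + √((N·c)² + 4·N·c·H))/2 = (−0.55 + √2552.3)/2 ≈ 24.985 mm ≈ 25.0 mm.

25.0 mm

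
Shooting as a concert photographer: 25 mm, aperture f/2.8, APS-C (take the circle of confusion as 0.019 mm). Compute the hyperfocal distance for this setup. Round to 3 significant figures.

11.8 m

Hyperfocal distance H = f²/(N·c) + f = 25²/(2.8 × 0.019) + 25 = 625/0.0532 + 25 ≈ 11773.1 mm ≈ 11.8 m.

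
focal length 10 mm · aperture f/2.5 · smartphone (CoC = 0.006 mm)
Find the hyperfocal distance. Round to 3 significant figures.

Hyperfocal distance H = f²/(N·c) + f = 10²/(2.5 × 0.006) + 10 = 100/0.015 + 10 ≈ 6676.7 mm ≈ 6.68 m.

6.68 m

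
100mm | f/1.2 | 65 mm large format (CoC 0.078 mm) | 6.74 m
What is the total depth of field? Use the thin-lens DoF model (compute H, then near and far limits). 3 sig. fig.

0.841 m

Hyperfocal distance H = f²/(N·c) + f = 100²/(1.2 × 0.078) + 100 = 10000/0.0936 + 100 ≈ 106937.6 mm ≈ 106.9 m.
Near limit Dn = s·(H − f)/(H + s − 2f) = 6740 × (106937.6 − 100) / (106937.6 + 6740 − 2 × 100) = 6740 × 106837.6 / 113477.6 ≈ 6345.62 mm.
Far limit Df = s·(H − f)/(H − s) = 6740 × (106937.6 − 100) / (106937.6 − 6740) = 6740 × 106837.6 / 100197.6 ≈ 7186.65 mm.
Depth of field = Df − Dn = 7186.65 − 6345.62 ≈ 841.03 mm ≈ 0.841 m.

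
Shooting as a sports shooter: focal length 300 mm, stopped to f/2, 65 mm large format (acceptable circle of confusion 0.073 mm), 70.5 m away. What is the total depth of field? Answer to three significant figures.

16.3 m

Hyperfocal distance H = f²/(N·c) + f = 300²/(2 × 0.073) + 300 = 90000/0.146 + 300 ≈ 616738.4 mm ≈ 616.7 m.
Near limit Dn = s·(H − f)/(H + s − 2f) = 70500 × (616738.4 − 300) / (616738.4 + 70500 − 2 × 300) = 70500 × 616438.4 / 686638.4 ≈ 63292 mm.
Far limit Df = s·(H − f)/(H − s) = 70500 × (616738.4 − 300) / (616738.4 − 70500) = 70500 × 616438.4 / 546238.4 ≈ 79560 mm.
Depth of field = Df − Dn = 79560 − 63292 ≈ 16268 mm ≈ 16.3 m.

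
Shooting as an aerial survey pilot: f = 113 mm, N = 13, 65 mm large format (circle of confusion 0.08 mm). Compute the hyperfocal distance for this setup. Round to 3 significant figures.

12.4 m

Hyperfocal distance H = f²/(N·c) + f = 113²/(13 × 0.08) + 113 = 12769/1.04 + 113 ≈ 12390.9 mm ≈ 12.4 m.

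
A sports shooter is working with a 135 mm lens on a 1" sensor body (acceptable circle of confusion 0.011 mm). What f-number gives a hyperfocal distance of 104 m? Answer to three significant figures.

Rearrange H = f²/(N·c) + f for N: N = f² / ((H − f)·c).
N = 135² / ((104000 − 135) × 0.011) = 18225 / 1143 ≈ 16.

f/16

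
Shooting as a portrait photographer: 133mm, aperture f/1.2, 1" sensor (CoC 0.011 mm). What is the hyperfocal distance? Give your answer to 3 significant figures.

1340 m

Hyperfocal distance H = f²/(N·c) + f = 133²/(1.2 × 0.011) + 133 = 17689/0.0132 + 133 ≈ 1340208.8 mm ≈ 1340 m.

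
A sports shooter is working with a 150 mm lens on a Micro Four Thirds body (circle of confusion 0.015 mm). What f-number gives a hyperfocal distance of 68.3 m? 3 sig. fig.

f/22

Rearrange H = f²/(N·c) + f for N: N = f² / ((H − f)·c).
N = 150² / ((68300 − 150) × 0.015) = 22500 / 1022 ≈ 22.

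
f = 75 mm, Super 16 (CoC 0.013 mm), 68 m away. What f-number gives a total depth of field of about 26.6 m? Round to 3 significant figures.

Write h = H − f = f²/(N·c). The thin-lens limits are Dn = s·h/(h + (s−f)) and Df = s·h/(h − (s−f)), so DoF = Df − Dn = 2·s·(s−f)·h / (h² − (s−f)²).
That is a quadratic in h: DoF·h² − 2·s·(s−f)·h − DoF·(s−f)² = 0 ⇒ h = (s−f)·(s + √(s² + DoF²)) / DoF = 67925 × (68000 + √(68000² + 26600²)) / 26600 = 67925 × (68000 + 73017.5) / 26600 ≈ 360098 mm.
Then N = f²/(c·h) = 75² / (0.013 × 360098) = 5625 / 4681.3 ≈ 1.20.

f/1.20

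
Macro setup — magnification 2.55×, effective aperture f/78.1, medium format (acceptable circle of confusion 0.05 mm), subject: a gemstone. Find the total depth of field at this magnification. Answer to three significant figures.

At magnification m, DoF ≈ 2·N_eff·c/m² = 2 × 78.1 × 0.05 / 2.55² = 7.81 / 6.502 ≈ 1.2 mm.

1.20 mm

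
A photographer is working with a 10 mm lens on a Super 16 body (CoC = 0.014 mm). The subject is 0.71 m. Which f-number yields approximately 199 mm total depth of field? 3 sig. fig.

f/1.40

Write h = H − f = f²/(N·c). The thin-lens limits are Dn = s·h/(h + (s−f)) and Df = s·h/(h − (s−f)), so DoF = Df − Dn = 2·s·(s−f)·h / (h² − (s−f)²).
That is a quadratic in h: DoF·h² − 2·s·(s−f)·h − DoF·(s−f)² = 0 ⇒ h = (s−f)·(s + √(s² + DoF²)) / DoF = 700 × (710 + √(710² + 199²)) / 199 = 700 × (710 + 737.361) / 199 ≈ 5091.2 mm.
Then N = f²/(c·h) = 10² / (0.014 × 5091.2) = 100 / 71.277 ≈ 1.40.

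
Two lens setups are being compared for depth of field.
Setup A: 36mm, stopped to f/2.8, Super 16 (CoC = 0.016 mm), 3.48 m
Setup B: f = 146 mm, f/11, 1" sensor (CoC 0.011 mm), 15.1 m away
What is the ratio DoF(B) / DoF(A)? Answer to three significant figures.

3.07

Setup A: H = 36²/(2.8×0.016) + 36 ≈ 28964.6 mm; DoF = Df − Dn = 3950.29 − 3109.78 ≈ 840.51 mm.
Setup B: H = 146²/(11×0.011) + 146 ≈ 176311.3 mm; DoF = Df − Dn = 16500.7 − 13918.5 ≈ 2582.2 mm.
Ratio = 2582.2 / 840.51 ≈ 3.07.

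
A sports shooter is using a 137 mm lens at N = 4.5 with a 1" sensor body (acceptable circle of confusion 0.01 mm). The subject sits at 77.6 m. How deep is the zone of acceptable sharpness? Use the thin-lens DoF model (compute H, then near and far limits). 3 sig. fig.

Hyperfocal distance H = f²/(N·c) + f = 137²/(4.5 × 0.01) + 137 = 18769/0.045 + 137 ≈ 417225.9 mm ≈ 417.2 m.
Near limit Dn = s·(H − f)/(H + s − 2f) = 77600 × (417225.9 − 137) / (417225.9 + 77600 − 2 × 137) = 77600 × 417088.9 / 494551.9 ≈ 65445 mm.
Far limit Df = s·(H − f)/(H − s) = 77600 × (417225.9 − 137) / (417225.9 − 77600) = 77600 × 417088.9 / 339625.9 ≈ 95299 mm.
Depth of field = Df − Dn = 95299 − 65445 ≈ 29854 mm ≈ 29.9 m.

29.9 m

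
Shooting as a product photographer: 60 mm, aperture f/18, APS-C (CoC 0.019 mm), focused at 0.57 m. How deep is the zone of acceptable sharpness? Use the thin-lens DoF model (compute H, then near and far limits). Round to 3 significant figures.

55.4 mm

Hyperfocal distance H = f²/(N·c) + f = 60²/(18 × 0.019) + 60 = 3600/0.342 + 60 ≈ 10586.3 mm ≈ 10.59 m.
Near limit Dn = s·(H − f)/(H + s − 2f) = 570 × (10586.3 − 60) / (10586.3 + 570 − 2 × 60) = 570 × 10526.3 / 11036.3 ≈ 543.660 mm.
Far limit Df = s·(H − f)/(H − s) = 570 × (10586.3 − 60) / (10586.3 − 570) = 570 × 10526.3 / 10016.3 ≈ 599.023 mm.
Depth of field = Df − Dn = 599.023 − 543.660 ≈ 55.363 mm.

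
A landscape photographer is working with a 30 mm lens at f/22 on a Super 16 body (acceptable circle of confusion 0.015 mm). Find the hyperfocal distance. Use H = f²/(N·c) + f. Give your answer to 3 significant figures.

Hyperfocal distance H = f²/(N·c) + f = 30²/(22 × 0.015) + 30 = 900/0.33 + 30 ≈ 2757.3 mm ≈ 2.76 m.

2.76 m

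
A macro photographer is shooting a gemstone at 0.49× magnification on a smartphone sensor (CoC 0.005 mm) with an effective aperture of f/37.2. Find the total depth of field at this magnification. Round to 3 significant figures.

1.55 mm

At magnification m, DoF ≈ 2·N_eff·c/m² = 2 × 37.2 × 0.005 / 0.49² = 0.372 / 0.2401 ≈ 1.55 mm.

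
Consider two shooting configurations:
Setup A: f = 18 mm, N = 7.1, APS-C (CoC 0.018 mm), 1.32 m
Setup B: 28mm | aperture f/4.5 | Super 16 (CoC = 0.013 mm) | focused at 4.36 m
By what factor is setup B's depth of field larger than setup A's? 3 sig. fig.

Setup A: H = 18²/(7.1×0.018) + 18 ≈ 2553.2 mm; DoF = Df − Dn = 2713.6 − 872.1 ≈ 1841.5 mm.
Setup B: H = 28²/(4.5×0.013) + 28 ≈ 13429.7 mm; DoF = Df − Dn = 6442.5 − 3294.9 ≈ 3147.6 mm.
Ratio = 3147.6 / 1841.5 ≈ 1.71.

1.71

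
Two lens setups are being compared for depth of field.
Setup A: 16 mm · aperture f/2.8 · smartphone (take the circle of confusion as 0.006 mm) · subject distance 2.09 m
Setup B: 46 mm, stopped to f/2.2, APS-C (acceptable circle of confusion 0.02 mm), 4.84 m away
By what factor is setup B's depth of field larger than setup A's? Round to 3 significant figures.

1.68

Setup A: H = 16²/(2.8×0.006) + 16 ≈ 15254.1 mm; DoF = Df − Dn = 2419.28 − 1839.62 ≈ 579.66 mm.
Setup B: H = 46²/(2.2×0.02) + 46 ≈ 48136.9 mm; DoF = Df − Dn = 5375.90 − 4401.26 ≈ 974.64 mm.
Ratio = 974.64 / 579.66 ≈ 1.68.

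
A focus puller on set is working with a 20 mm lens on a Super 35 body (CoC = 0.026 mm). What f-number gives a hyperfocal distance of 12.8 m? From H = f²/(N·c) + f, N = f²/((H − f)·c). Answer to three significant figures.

f/1.20

Rearrange H = f²/(N·c) + f for N: N = f² / ((H − f)·c).
N = 20² / ((12800 − 20) × 0.026) = 400 / 332.3 ≈ 1.20.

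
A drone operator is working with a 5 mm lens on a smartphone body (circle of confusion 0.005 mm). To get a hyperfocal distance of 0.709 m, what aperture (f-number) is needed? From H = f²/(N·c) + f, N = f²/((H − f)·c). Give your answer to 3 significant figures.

f/7.10

Rearrange H = f²/(N·c) + f for N: N = f² / ((H − f)·c).
N = 5² / ((709 − 5) × 0.005) = 25 / 3.520 ≈ 7.10.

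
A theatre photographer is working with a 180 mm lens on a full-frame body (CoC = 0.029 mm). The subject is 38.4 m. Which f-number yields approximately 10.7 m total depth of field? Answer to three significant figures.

Write h = H − f = f²/(N·c). The thin-lens limits are Dn = s·h/(h + (s−f)) and Df = s·h/(h − (s−f)), so DoF = Df − Dn = 2·s·(s−f)·h / (h² − (s−f)²).
That is a quadratic in h: DoF·h² − 2·s·(s−f)·h − DoF·(s−f)² = 0 ⇒ h = (s−f)·(s + √(s² + DoF²)) / DoF = 38220 × (38400 + √(38400² + 10700²)) / 10700 = 38220 × (38400 + 39862.9) / 10700 ≈ 279552 mm.
Then N = f²/(c·h) = 180² / (0.029 × 279552) = 32400 / 8107.0 ≈ 4.

f/4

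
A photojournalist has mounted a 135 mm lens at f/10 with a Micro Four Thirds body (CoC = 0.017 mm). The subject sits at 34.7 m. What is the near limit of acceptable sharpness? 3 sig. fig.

26.2 m

Hyperfocal distance H = f²/(N·c) + f = 135²/(10 × 0.017) + 135 = 18225/0.17 + 135 ≈ 107340.9 mm ≈ 107.3 m.
Near limit Dn = s·(H − f)/(H + s − 2f) = 34700 × (107340.9 − 135) / (107340.9 + 34700 − 2 × 135) = 34700 × 107205.9 / 141770.9 ≈ 26240 mm ≈ 26.2 m.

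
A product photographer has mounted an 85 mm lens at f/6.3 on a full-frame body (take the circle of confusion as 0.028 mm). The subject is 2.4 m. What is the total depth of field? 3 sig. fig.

272 mm

Hyperfocal distance H = f²/(N·c) + f = 85²/(6.3 × 0.028) + 85 = 7225/0.1764 + 85 ≈ 41043.0 mm ≈ 41.04 m.
Near limit Dn = s·(H − f)/(H + s − 2f) = 2400 × (41043.0 − 85) / (41043.0 + 2400 − 2 × 85) = 2400 × 40958.0 / 43273.0 ≈ 2271.61 mm.
Far limit Df = s·(H − f)/(H − s) = 2400 × (41043.0 − 85) / (41043.0 − 2400) = 2400 × 40958.0 / 38643.0 ≈ 2543.78 mm.
Depth of field = Df − Dn = 2543.78 − 2271.61 ≈ 272.17 mm.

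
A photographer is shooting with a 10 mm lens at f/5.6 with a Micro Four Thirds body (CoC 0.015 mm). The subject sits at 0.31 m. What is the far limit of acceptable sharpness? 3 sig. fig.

414 mm

Hyperfocal distance H = f²/(N·c) + f = 10²/(5.6 × 0.015) + 10 = 100/0.084 + 10 ≈ 1200.5 mm ≈ 1.200 m.
Far limit Df = s·(H − f)/(H − s) = 310 × (1200.5 − 10) / (1200.5 − 310) = 310 × 1190.5 / 890.5 ≈ 414.44 mm.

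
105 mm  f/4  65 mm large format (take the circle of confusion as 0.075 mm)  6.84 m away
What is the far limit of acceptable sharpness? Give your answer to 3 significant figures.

Hyperfocal distance H = f²/(N·c) + f = 105²/(4 × 0.075) + 105 = 11025/0.3 + 105 ≈ 36855.0 mm ≈ 36.85 m.
Far limit Df = s·(H − f)/(H − s) = 6840 × (36855.0 − 105) / (36855.0 − 6840) = 6840 × 36750.0 / 30015.0 ≈ 8374.8 mm ≈ 8.37 m.

8.37 m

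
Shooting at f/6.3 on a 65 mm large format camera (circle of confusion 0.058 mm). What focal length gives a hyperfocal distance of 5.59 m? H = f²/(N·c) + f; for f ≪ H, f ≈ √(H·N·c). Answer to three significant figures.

45.0 mm

From H = f²/(N·c) + f, with f ≪ H: f ≈ √(H·N·c) = √(5590 × 6.3 × 0.058) = √2042.6 ≈ 45.19 mm.
Exact: f² + N·c·f − N·c·H = 0 ⇒ f = (−N·c + √((N·c)² + 4·N·c·H))/2 = (−0.3654 + √8170.5)/2 ≈ 45.013 mm ≈ 45.0 mm.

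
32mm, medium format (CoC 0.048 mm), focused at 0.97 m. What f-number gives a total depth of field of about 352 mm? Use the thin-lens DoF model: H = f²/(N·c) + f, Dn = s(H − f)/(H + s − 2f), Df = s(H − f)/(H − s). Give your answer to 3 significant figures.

f/4

Write h = H − f = f²/(N·c). The thin-lens limits are Dn = s·h/(h + (s−f)) and Df = s·h/(h − (s−f)), so DoF = Df − Dn = 2·s·(s−f)·h / (h² − (s−f)²).
That is a quadratic in h: DoF·h² − 2·s·(s−f)·h − DoF·(s−f)² = 0 ⇒ h = (s−f)·(s + √(s² + DoF²)) / DoF = 938 × (970 + √(970² + 352²)) / 352 = 938 × (970 + 1031.89) / 352 ≈ 5334.6 mm.
Then N = f²/(c·h) = 32² / (0.048 × 5334.6) = 1024 / 256.06 ≈ 4.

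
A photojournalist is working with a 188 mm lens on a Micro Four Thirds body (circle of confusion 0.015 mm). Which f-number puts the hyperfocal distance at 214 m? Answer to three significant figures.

f/11

Rearrange H = f²/(N·c) + f for N: N = f² / ((H − f)·c).
N = 188² / ((214000 − 188) × 0.015) = 35344 / 3207 ≈ 11.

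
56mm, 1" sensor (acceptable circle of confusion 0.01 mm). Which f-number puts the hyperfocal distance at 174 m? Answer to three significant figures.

f/1.80

Rearrange H = f²/(N·c) + f for N: N = f² / ((H − f)·c).
N = 56² / ((174000 − 56) × 0.01) = 3136 / 1739 ≈ 1.80.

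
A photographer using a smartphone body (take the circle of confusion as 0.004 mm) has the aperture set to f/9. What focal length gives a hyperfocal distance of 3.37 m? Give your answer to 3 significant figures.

11.0 mm

From H = f²/(N·c) + f, with f ≪ H: f ≈ √(H·N·c) = √(3370 × 9 × 0.004) = √121.32 ≈ 11.01 mm.
The +f correction barely moves this — solving exactly, f² + N·c·f − N·c·H = 0 ⇒ f = (−N·c + √((N·c)² + 4·N·c·H))/2 = (−0.036 + √485.28)/2 ≈ 10.997 mm, so f ≈ 11.0 mm.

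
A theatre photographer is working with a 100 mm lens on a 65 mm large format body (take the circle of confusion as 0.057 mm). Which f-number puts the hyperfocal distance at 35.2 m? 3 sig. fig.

f/5

Rearrange H = f²/(N·c) + f for N: N = f² / ((H − f)·c).
N = 100² / ((35200 − 100) × 0.057) = 10000 / 2001 ≈ 5.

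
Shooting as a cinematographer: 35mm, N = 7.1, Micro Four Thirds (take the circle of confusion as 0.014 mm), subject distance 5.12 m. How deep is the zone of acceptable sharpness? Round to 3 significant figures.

Hyperfocal distance H = f²/(N·c) + f = 35²/(7.1 × 0.014) + 35 = 1225/0.0994 + 35 ≈ 12358.9 mm ≈ 12.36 m.
Near limit Dn = s·(H − f)/(H + s − 2f) = 5120 × (12358.9 − 35) / (12358.9 + 5120 − 2 × 35) = 5120 × 12323.9 / 17408.9 ≈ 3624.5 mm.
Far limit Df = s·(H − f)/(H − s) = 5120 × (12358.9 − 35) / (12358.9 − 5120) = 5120 × 12323.9 / 7238.9 ≈ 8716.5 mm.
Depth of field = Df − Dn = 8716.5 − 3624.5 ≈ 5092.0 mm ≈ 5.09 m.

5.09 m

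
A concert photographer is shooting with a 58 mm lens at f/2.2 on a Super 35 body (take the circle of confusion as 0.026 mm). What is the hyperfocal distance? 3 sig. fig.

58.9 m

Hyperfocal distance H = f²/(N·c) + f = 58²/(2.2 × 0.026) + 58 = 3364/0.0572 + 58 ≈ 58869.2 mm ≈ 58.9 m.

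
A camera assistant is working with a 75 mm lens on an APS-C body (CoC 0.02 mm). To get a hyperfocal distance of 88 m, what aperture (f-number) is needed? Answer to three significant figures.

Rearrange H = f²/(N·c) + f for N: N = f² / ((H − f)·c).
N = 75² / ((88000 − 75) × 0.02) = 5625 / 1758 ≈ 3.20.

f/3.20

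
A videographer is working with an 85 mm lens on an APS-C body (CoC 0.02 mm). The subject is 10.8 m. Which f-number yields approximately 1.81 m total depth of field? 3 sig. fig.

f/2.81

Write h = H − f = f²/(N·c). The thin-lens limits are Dn = s·h/(h + (s−f)) and Df = s·h/(h − (s−f)), so DoF = Df − Dn = 2·s·(s−f)·h / (h² − (s−f)²).
That is a quadratic in h: DoF·h² − 2·s·(s−f)·h − DoF·(s−f)² = 0 ⇒ h = (s−f)·(s + √(s² + DoF²)) / DoF = 10715 × (10800 + √(10800² + 1810²)) / 1810 = 10715 × (10800 + 10950.6) / 1810 ≈ 128761 mm.
Then N = f²/(c·h) = 85² / (0.02 × 128761) = 7225 / 2575.2 ≈ 2.81.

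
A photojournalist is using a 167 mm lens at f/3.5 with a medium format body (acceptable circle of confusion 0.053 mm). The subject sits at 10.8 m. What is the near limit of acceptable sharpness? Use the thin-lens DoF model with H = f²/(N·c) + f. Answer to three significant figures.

Hyperfocal distance H = f²/(N·c) + f = 167²/(3.5 × 0.053) + 167 = 27889/0.1855 + 167 ≈ 150512.0 mm ≈ 150.5 m.
Near limit Dn = s·(H − f)/(H + s − 2f) = 10800 × (150512.0 − 167) / (150512.0 + 10800 − 2 × 167) = 10800 × 150345.0 / 160978.0 ≈ 10087 mm ≈ 10.1 m.

10.1 m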